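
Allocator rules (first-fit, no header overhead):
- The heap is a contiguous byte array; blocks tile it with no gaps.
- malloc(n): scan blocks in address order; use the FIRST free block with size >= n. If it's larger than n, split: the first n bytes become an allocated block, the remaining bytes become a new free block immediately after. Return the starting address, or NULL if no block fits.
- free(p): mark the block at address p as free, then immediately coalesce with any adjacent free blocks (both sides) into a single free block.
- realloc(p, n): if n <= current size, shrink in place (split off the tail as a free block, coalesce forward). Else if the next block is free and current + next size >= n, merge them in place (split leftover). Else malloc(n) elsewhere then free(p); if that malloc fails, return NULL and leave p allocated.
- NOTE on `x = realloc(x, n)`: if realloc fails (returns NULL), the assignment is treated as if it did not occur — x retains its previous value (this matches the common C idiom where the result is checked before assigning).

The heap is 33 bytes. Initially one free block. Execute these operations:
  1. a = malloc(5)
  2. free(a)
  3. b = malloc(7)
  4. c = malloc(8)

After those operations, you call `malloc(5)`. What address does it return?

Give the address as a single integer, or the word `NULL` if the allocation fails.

Op 1: a = malloc(5) -> a = 0; heap: [0-4 ALLOC][5-32 FREE]
Op 2: free(a) -> (freed a); heap: [0-32 FREE]
Op 3: b = malloc(7) -> b = 0; heap: [0-6 ALLOC][7-32 FREE]
Op 4: c = malloc(8) -> c = 7; heap: [0-6 ALLOC][7-14 ALLOC][15-32 FREE]
malloc(5): first-fit scan over [0-6 ALLOC][7-14 ALLOC][15-32 FREE] -> 15

Answer: 15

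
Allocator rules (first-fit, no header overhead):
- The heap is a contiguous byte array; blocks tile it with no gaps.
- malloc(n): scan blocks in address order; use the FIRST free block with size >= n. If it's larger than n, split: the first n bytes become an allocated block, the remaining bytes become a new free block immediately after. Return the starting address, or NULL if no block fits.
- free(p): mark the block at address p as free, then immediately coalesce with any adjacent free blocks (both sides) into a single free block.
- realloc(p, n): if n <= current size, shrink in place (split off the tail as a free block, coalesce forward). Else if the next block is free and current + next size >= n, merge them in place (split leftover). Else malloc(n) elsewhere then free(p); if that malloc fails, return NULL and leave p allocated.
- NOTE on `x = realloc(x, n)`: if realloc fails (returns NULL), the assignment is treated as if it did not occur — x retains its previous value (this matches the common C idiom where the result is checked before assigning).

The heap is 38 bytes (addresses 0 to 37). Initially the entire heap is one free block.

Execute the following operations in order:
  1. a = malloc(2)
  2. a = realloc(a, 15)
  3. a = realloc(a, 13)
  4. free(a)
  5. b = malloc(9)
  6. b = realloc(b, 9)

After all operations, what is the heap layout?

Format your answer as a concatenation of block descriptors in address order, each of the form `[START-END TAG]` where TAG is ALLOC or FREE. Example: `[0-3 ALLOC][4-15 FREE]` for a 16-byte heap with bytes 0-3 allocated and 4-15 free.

Answer: [0-8 ALLOC][9-37 FREE]

Derivation:
Op 1: a = malloc(2) -> a = 0; heap: [0-1 ALLOC][2-37 FREE]
Op 2: a = realloc(a, 15) -> a = 0; heap: [0-14 ALLOC][15-37 FREE]
Op 3: a = realloc(a, 13) -> a = 0; heap: [0-12 ALLOC][13-37 FREE]
Op 4: free(a) -> (freed a); heap: [0-37 FREE]
Op 5: b = malloc(9) -> b = 0; heap: [0-8 ALLOC][9-37 FREE]
Op 6: b = realloc(b, 9) -> b = 0; heap: [0-8 ALLOC][9-37 FREE]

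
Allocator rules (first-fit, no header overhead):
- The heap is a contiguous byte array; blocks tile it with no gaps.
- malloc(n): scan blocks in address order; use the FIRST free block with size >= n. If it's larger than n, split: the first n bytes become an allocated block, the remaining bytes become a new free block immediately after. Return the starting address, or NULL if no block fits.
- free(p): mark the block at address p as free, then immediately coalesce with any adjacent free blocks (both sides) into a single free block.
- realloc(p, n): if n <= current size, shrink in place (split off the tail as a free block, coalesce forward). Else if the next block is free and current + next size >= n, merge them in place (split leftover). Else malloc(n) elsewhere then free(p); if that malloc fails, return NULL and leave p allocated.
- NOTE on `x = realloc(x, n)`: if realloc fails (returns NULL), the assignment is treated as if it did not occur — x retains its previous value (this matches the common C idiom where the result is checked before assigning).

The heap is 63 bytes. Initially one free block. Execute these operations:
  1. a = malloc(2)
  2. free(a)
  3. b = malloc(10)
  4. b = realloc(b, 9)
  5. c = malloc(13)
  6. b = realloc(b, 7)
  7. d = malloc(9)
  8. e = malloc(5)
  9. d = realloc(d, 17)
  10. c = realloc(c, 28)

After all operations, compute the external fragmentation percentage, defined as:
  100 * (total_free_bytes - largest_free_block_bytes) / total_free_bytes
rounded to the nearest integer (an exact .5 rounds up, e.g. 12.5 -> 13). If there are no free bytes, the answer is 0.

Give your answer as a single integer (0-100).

Op 1: a = malloc(2) -> a = 0; heap: [0-1 ALLOC][2-62 FREE]
Op 2: free(a) -> (freed a); heap: [0-62 FREE]
Op 3: b = malloc(10) -> b = 0; heap: [0-9 ALLOC][10-62 FREE]
Op 4: b = realloc(b, 9) -> b = 0; heap: [0-8 ALLOC][9-62 FREE]
Op 5: c = malloc(13) -> c = 9; heap: [0-8 ALLOC][9-21 ALLOC][22-62 FREE]
Op 6: b = realloc(b, 7) -> b = 0; heap: [0-6 ALLOC][7-8 FREE][9-21 ALLOC][22-62 FREE]
Op 7: d = malloc(9) -> d = 22; heap: [0-6 ALLOC][7-8 FREE][9-21 ALLOC][22-30 ALLOC][31-62 FREE]
Op 8: e = malloc(5) -> e = 31; heap: [0-6 ALLOC][7-8 FREE][9-21 ALLOC][22-30 ALLOC][31-35 ALLOC][36-62 FREE]
Op 9: d = realloc(d, 17) -> d = 36; heap: [0-6 ALLOC][7-8 FREE][9-21 ALLOC][22-30 FREE][31-35 ALLOC][36-52 ALLOC][53-62 FREE]
Op 10: c = realloc(c, 28) -> NULL (c unchanged); heap: [0-6 ALLOC][7-8 FREE][9-21 ALLOC][22-30 FREE][31-35 ALLOC][36-52 ALLOC][53-62 FREE]
Free blocks: [2 9 10] total_free=21 largest=10 -> 100*(21-10)/21 = 1100/21 ≈ 52.381 -> rounds to 52

Answer: 52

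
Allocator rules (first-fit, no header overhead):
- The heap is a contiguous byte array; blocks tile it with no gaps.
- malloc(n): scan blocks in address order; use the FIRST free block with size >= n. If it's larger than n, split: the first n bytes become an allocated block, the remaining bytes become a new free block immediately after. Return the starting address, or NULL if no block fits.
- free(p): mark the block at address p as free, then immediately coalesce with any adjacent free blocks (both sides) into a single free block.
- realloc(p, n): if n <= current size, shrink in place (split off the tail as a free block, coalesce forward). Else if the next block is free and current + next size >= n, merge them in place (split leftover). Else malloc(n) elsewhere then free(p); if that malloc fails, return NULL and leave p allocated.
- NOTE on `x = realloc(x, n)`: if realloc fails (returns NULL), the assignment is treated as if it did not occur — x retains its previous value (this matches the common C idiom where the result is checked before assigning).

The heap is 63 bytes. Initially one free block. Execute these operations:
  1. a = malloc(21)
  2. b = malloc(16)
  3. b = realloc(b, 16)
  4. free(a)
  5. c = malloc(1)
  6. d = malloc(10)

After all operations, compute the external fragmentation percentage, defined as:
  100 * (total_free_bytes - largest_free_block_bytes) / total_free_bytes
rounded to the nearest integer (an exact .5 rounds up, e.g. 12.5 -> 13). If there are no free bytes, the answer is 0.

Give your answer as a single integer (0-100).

Op 1: a = malloc(21) -> a = 0; heap: [0-20 ALLOC][21-62 FREE]
Op 2: b = malloc(16) -> b = 21; heap: [0-20 ALLOC][21-36 ALLOC][37-62 FREE]
Op 3: b = realloc(b, 16) -> b = 21; heap: [0-20 ALLOC][21-36 ALLOC][37-62 FREE]
Op 4: free(a) -> (freed a); heap: [0-20 FREE][21-36 ALLOC][37-62 FREE]
Op 5: c = malloc(1) -> c = 0; heap: [0-0 ALLOC][1-20 FREE][21-36 ALLOC][37-62 FREE]
Op 6: d = malloc(10) -> d = 1; heap: [0-0 ALLOC][1-10 ALLOC][11-20 FREE][21-36 ALLOC][37-62 FREE]
Free blocks: [10 26] total_free=36 largest=26 -> 100*(36-26)/36 = 1000/36 ≈ 27.778 -> rounds to 28

Answer: 28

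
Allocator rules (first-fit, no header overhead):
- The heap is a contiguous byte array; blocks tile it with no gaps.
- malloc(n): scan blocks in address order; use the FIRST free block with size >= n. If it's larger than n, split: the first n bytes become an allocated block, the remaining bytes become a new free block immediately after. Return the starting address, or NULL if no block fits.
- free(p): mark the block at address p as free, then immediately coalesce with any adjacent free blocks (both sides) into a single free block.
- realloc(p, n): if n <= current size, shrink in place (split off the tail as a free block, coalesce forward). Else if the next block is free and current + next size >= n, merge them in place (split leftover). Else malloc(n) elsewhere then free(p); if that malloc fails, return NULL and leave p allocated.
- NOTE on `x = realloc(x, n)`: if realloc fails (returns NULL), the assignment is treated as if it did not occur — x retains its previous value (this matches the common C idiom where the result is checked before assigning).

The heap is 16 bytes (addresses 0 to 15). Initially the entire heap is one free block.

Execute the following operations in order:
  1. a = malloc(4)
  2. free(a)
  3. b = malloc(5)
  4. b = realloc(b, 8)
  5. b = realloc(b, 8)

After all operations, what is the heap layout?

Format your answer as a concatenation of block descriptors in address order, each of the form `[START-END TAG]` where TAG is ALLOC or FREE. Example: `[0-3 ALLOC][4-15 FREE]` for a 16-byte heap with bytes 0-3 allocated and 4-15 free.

Op 1: a = malloc(4) -> a = 0; heap: [0-3 ALLOC][4-15 FREE]
Op 2: free(a) -> (freed a); heap: [0-15 FREE]
Op 3: b = malloc(5) -> b = 0; heap: [0-4 ALLOC][5-15 FREE]
Op 4: b = realloc(b, 8) -> b = 0; heap: [0-7 ALLOC][8-15 FREE]
Op 5: b = realloc(b, 8) -> b = 0; heap: [0-7 ALLOC][8-15 FREE]

Answer: [0-7 ALLOC][8-15 FREE]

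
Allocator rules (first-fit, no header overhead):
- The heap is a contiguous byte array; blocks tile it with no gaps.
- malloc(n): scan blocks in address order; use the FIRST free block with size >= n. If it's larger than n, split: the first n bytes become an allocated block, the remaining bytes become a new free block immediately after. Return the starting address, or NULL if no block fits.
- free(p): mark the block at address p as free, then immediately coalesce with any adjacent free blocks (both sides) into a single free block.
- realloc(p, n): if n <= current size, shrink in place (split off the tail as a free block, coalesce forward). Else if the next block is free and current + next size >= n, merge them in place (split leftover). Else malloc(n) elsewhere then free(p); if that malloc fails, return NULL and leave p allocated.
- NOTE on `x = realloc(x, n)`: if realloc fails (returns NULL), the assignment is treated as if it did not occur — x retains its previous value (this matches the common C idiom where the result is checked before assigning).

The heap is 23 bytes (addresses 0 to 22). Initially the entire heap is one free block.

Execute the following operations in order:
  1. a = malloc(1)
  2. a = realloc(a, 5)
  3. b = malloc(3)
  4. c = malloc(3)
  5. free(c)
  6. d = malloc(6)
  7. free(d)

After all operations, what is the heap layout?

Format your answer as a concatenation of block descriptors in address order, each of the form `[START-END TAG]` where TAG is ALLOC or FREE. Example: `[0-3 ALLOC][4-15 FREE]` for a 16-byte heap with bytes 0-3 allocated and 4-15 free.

Op 1: a = malloc(1) -> a = 0; heap: [0-0 ALLOC][1-22 FREE]
Op 2: a = realloc(a, 5) -> a = 0; heap: [0-4 ALLOC][5-22 FREE]
Op 3: b = malloc(3) -> b = 5; heap: [0-4 ALLOC][5-7 ALLOC][8-22 FREE]
Op 4: c = malloc(3) -> c = 8; heap: [0-4 ALLOC][5-7 ALLOC][8-10 ALLOC][11-22 FREE]
Op 5: free(c) -> (freed c); heap: [0-4 ALLOC][5-7 ALLOC][8-22 FREE]
Op 6: d = malloc(6) -> d = 8; heap: [0-4 ALLOC][5-7 ALLOC][8-13 ALLOC][14-22 FREE]
Op 7: free(d) -> (freed d); heap: [0-4 ALLOC][5-7 ALLOC][8-22 FREE]

Answer: [0-4 ALLOC][5-7 ALLOC][8-22 FREE]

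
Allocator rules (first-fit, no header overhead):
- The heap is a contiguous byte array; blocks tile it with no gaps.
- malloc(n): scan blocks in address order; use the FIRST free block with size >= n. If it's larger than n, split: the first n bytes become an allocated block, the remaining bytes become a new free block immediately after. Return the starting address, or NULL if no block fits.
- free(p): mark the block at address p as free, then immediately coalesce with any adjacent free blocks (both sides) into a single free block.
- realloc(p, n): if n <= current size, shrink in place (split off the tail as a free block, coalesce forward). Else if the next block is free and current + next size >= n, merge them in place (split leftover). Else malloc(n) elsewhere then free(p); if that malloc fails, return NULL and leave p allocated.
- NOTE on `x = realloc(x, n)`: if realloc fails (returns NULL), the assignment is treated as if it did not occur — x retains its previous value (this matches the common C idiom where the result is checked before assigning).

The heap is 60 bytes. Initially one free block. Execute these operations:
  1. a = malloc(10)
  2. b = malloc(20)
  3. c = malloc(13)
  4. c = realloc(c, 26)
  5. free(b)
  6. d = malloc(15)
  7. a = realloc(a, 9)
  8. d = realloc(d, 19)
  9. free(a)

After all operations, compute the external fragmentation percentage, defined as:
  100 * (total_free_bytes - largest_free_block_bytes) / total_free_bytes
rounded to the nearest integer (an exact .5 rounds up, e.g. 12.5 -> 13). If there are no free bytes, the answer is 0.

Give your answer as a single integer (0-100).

Answer: 33

Derivation:
Op 1: a = malloc(10) -> a = 0; heap: [0-9 ALLOC][10-59 FREE]
Op 2: b = malloc(20) -> b = 10; heap: [0-9 ALLOC][10-29 ALLOC][30-59 FREE]
Op 3: c = malloc(13) -> c = 30; heap: [0-9 ALLOC][10-29 ALLOC][30-42 ALLOC][43-59 FREE]
Op 4: c = realloc(c, 26) -> c = 30; heap: [0-9 ALLOC][10-29 ALLOC][30-55 ALLOC][56-59 FREE]
Op 5: free(b) -> (freed b); heap: [0-9 ALLOC][10-29 FREE][30-55 ALLOC][56-59 FREE]
Op 6: d = malloc(15) -> d = 10; heap: [0-9 ALLOC][10-24 ALLOC][25-29 FREE][30-55 ALLOC][56-59 FREE]
Op 7: a = realloc(a, 9) -> a = 0; heap: [0-8 ALLOC][9-9 FREE][10-24 ALLOC][25-29 FREE][30-55 ALLOC][56-59 FREE]
Op 8: d = realloc(d, 19) -> d = 10; heap: [0-8 ALLOC][9-9 FREE][10-28 ALLOC][29-29 FREE][30-55 ALLOC][56-59 FREE]
Op 9: free(a) -> (freed a); heap: [0-9 FREE][10-28 ALLOC][29-29 FREE][30-55 ALLOC][56-59 FREE]
Free blocks: [10 1 4] total_free=15 largest=10 -> 100*(15-10)/15 = 500/15 ≈ 33.333 -> rounds to 33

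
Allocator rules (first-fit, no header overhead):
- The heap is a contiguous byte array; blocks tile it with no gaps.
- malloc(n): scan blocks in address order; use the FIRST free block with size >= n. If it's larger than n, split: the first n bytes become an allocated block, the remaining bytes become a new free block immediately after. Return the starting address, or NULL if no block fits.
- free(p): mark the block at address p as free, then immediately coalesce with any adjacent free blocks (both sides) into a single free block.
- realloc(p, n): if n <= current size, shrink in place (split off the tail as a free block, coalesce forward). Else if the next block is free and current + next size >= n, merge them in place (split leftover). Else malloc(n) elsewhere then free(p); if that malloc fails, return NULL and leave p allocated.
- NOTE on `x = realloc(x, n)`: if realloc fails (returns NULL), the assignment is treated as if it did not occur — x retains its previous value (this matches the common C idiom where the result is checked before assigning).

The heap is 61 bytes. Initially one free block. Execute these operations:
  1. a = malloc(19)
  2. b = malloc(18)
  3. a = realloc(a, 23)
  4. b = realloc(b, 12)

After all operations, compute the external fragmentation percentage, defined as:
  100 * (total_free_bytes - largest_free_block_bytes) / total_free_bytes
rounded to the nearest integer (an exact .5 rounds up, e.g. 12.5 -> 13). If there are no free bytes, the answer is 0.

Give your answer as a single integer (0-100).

Answer: 27

Derivation:
Op 1: a = malloc(19) -> a = 0; heap: [0-18 ALLOC][19-60 FREE]
Op 2: b = malloc(18) -> b = 19; heap: [0-18 ALLOC][19-36 ALLOC][37-60 FREE]
Op 3: a = realloc(a, 23) -> a = 37; heap: [0-18 FREE][19-36 ALLOC][37-59 ALLOC][60-60 FREE]
Op 4: b = realloc(b, 12) -> b = 19; heap: [0-18 FREE][19-30 ALLOC][31-36 FREE][37-59 ALLOC][60-60 FREE]
Free blocks: [19 6 1] total_free=26 largest=19 -> 100*(26-19)/26 = 700/26 ≈ 26.923 -> rounds to 27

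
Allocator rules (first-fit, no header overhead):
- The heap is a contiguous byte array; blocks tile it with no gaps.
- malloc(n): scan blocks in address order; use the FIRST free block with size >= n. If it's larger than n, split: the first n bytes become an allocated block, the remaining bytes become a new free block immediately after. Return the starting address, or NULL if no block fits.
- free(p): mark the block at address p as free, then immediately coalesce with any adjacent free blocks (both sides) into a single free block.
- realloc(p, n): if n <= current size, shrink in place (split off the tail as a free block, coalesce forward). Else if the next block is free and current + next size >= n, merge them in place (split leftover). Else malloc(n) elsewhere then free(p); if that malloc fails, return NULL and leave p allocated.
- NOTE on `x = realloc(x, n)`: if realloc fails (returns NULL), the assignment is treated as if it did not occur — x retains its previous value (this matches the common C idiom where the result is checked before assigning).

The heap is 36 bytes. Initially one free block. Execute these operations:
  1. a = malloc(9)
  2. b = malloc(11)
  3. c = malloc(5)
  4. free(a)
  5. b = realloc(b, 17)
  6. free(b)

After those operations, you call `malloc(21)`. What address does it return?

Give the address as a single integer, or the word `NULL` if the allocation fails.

Op 1: a = malloc(9) -> a = 0; heap: [0-8 ALLOC][9-35 FREE]
Op 2: b = malloc(11) -> b = 9; heap: [0-8 ALLOC][9-19 ALLOC][20-35 FREE]
Op 3: c = malloc(5) -> c = 20; heap: [0-8 ALLOC][9-19 ALLOC][20-24 ALLOC][25-35 FREE]
Op 4: free(a) -> (freed a); heap: [0-8 FREE][9-19 ALLOC][20-24 ALLOC][25-35 FREE]
Op 5: b = realloc(b, 17) -> NULL (b unchanged); heap: [0-8 FREE][9-19 ALLOC][20-24 ALLOC][25-35 FREE]
Op 6: free(b) -> (freed b); heap: [0-19 FREE][20-24 ALLOC][25-35 FREE]
malloc(21): first-fit scan over [0-19 FREE][20-24 ALLOC][25-35 FREE] -> NULL

Answer: NULL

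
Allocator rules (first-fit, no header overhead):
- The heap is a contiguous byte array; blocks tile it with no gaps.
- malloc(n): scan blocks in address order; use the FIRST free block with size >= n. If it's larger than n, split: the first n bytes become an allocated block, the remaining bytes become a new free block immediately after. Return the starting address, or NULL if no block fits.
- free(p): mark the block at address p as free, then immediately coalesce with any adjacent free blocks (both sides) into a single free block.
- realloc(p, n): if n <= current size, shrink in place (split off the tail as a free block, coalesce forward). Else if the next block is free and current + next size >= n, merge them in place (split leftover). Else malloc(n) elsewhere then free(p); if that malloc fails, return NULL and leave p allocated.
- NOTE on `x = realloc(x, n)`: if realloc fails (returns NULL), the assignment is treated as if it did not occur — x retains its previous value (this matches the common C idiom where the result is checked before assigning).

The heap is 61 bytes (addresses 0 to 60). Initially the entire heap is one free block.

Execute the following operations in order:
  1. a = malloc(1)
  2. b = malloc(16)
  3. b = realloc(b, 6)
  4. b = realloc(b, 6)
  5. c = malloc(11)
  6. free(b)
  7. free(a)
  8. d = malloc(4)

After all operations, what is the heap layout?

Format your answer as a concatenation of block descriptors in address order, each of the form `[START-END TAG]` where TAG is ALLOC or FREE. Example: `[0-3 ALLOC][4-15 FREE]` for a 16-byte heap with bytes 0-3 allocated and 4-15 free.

Op 1: a = malloc(1) -> a = 0; heap: [0-0 ALLOC][1-60 FREE]
Op 2: b = malloc(16) -> b = 1; heap: [0-0 ALLOC][1-16 ALLOC][17-60 FREE]
Op 3: b = realloc(b, 6) -> b = 1; heap: [0-0 ALLOC][1-6 ALLOC][7-60 FREE]
Op 4: b = realloc(b, 6) -> b = 1; heap: [0-0 ALLOC][1-6 ALLOC][7-60 FREE]
Op 5: c = malloc(11) -> c = 7; heap: [0-0 ALLOC][1-6 ALLOC][7-17 ALLOC][18-60 FREE]
Op 6: free(b) -> (freed b); heap: [0-0 ALLOC][1-6 FREE][7-17 ALLOC][18-60 FREE]
Op 7: free(a) -> (freed a); heap: [0-6 FREE][7-17 ALLOC][18-60 FREE]
Op 8: d = malloc(4) -> d = 0; heap: [0-3 ALLOC][4-6 FREE][7-17 ALLOC][18-60 FREE]

Answer: [0-3 ALLOC][4-6 FREE][7-17 ALLOC][18-60 FREE]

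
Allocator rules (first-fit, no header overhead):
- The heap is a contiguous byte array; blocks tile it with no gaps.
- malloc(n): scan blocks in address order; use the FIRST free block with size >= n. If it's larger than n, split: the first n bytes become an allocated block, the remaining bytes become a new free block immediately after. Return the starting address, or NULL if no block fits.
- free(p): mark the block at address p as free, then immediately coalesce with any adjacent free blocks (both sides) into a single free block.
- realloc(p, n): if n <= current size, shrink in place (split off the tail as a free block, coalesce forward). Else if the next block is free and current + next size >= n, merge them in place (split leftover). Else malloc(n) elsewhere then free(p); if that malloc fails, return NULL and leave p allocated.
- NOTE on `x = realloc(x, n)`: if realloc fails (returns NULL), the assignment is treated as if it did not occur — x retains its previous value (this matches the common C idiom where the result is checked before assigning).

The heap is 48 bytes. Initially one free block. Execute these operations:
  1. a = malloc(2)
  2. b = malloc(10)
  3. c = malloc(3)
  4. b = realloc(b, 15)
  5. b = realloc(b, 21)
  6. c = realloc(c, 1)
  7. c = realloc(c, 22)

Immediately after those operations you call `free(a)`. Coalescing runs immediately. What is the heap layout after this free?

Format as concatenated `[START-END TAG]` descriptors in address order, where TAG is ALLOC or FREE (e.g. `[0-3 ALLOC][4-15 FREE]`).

Op 1: a = malloc(2) -> a = 0; heap: [0-1 ALLOC][2-47 FREE]
Op 2: b = malloc(10) -> b = 2; heap: [0-1 ALLOC][2-11 ALLOC][12-47 FREE]
Op 3: c = malloc(3) -> c = 12; heap: [0-1 ALLOC][2-11 ALLOC][12-14 ALLOC][15-47 FREE]
Op 4: b = realloc(b, 15) -> b = 15; heap: [0-1 ALLOC][2-11 FREE][12-14 ALLOC][15-29 ALLOC][30-47 FREE]
Op 5: b = realloc(b, 21) -> b = 15; heap: [0-1 ALLOC][2-11 FREE][12-14 ALLOC][15-35 ALLOC][36-47 FREE]
Op 6: c = realloc(c, 1) -> c = 12; heap: [0-1 ALLOC][2-11 FREE][12-12 ALLOC][13-14 FREE][15-35 ALLOC][36-47 FREE]
Op 7: c = realloc(c, 22) -> NULL (c unchanged); heap: [0-1 ALLOC][2-11 FREE][12-12 ALLOC][13-14 FREE][15-35 ALLOC][36-47 FREE]
free(a): a = 0 -> block [0-1 ALLOC]; mark free, coalesce with adjacent free neighbors -> [0-11 FREE][12-12 ALLOC][13-14 FREE][15-35 ALLOC][36-47 FREE]

Answer: [0-11 FREE][12-12 ALLOC][13-14 FREE][15-35 ALLOC][36-47 FREE]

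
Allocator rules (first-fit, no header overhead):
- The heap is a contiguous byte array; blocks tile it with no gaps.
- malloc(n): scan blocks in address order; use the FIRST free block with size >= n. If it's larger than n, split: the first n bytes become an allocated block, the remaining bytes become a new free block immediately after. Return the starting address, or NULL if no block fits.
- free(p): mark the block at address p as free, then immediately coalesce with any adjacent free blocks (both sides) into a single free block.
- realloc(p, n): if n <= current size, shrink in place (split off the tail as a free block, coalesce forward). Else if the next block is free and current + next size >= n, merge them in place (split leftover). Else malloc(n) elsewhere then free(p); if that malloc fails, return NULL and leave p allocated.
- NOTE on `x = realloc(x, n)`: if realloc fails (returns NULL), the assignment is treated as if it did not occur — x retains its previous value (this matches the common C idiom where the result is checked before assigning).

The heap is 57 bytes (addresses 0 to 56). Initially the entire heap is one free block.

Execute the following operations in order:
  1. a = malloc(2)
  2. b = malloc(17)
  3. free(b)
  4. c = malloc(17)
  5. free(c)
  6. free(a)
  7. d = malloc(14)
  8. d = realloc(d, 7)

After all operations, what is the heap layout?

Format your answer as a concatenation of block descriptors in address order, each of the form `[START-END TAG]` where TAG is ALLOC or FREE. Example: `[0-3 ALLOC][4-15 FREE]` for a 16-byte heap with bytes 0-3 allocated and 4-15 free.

Op 1: a = malloc(2) -> a = 0; heap: [0-1 ALLOC][2-56 FREE]
Op 2: b = malloc(17) -> b = 2; heap: [0-1 ALLOC][2-18 ALLOC][19-56 FREE]
Op 3: free(b) -> (freed b); heap: [0-1 ALLOC][2-56 FREE]
Op 4: c = malloc(17) -> c = 2; heap: [0-1 ALLOC][2-18 ALLOC][19-56 FREE]
Op 5: free(c) -> (freed c); heap: [0-1 ALLOC][2-56 FREE]
Op 6: free(a) -> (freed a); heap: [0-56 FREE]
Op 7: d = malloc(14) -> d = 0; heap: [0-13 ALLOC][14-56 FREE]
Op 8: d = realloc(d, 7) -> d = 0; heap: [0-6 ALLOC][7-56 FREE]

Answer: [0-6 ALLOC][7-56 FREE]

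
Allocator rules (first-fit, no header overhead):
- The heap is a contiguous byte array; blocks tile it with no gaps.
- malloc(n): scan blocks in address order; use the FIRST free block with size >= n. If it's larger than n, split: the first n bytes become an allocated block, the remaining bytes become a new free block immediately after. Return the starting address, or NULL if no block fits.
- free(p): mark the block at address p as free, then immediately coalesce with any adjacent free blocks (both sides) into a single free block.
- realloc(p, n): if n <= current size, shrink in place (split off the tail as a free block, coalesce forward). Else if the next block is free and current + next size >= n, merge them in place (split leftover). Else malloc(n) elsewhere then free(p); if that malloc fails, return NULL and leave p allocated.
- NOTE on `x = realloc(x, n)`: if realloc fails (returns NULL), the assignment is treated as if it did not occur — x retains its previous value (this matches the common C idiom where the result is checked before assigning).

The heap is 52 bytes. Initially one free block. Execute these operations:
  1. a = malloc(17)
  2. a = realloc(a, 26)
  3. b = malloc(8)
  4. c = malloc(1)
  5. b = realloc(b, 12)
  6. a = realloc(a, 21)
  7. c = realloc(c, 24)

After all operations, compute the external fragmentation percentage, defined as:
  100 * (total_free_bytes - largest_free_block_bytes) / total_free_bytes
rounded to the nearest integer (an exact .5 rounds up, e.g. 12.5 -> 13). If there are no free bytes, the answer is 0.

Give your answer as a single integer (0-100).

Answer: 28

Derivation:
Op 1: a = malloc(17) -> a = 0; heap: [0-16 ALLOC][17-51 FREE]
Op 2: a = realloc(a, 26) -> a = 0; heap: [0-25 ALLOC][26-51 FREE]
Op 3: b = malloc(8) -> b = 26; heap: [0-25 ALLOC][26-33 ALLOC][34-51 FREE]
Op 4: c = malloc(1) -> c = 34; heap: [0-25 ALLOC][26-33 ALLOC][34-34 ALLOC][35-51 FREE]
Op 5: b = realloc(b, 12) -> b = 35; heap: [0-25 ALLOC][26-33 FREE][34-34 ALLOC][35-46 ALLOC][47-51 FREE]
Op 6: a = realloc(a, 21) -> a = 0; heap: [0-20 ALLOC][21-33 FREE][34-34 ALLOC][35-46 ALLOC][47-51 FREE]
Op 7: c = realloc(c, 24) -> NULL (c unchanged); heap: [0-20 ALLOC][21-33 FREE][34-34 ALLOC][35-46 ALLOC][47-51 FREE]
Free blocks: [13 5] total_free=18 largest=13 -> 100*(18-13)/18 = 500/18 ≈ 27.778 -> rounds to 28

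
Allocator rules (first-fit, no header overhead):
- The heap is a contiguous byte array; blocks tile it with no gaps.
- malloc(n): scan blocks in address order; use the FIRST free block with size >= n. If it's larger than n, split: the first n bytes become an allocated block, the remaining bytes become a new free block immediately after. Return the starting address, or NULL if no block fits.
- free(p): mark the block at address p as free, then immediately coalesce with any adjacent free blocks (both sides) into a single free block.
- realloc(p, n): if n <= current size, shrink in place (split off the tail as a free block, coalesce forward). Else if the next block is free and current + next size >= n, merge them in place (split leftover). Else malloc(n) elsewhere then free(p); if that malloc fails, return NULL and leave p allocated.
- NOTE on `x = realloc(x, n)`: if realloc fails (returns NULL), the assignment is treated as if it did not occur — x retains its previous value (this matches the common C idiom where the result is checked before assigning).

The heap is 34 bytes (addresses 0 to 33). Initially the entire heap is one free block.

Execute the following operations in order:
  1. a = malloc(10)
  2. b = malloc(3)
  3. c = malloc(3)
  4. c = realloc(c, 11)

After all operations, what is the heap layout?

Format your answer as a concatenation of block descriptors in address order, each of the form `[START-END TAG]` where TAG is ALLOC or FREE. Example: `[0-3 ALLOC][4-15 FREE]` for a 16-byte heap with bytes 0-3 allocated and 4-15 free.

Answer: [0-9 ALLOC][10-12 ALLOC][13-23 ALLOC][24-33 FREE]

Derivation:
Op 1: a = malloc(10) -> a = 0; heap: [0-9 ALLOC][10-33 FREE]
Op 2: b = malloc(3) -> b = 10; heap: [0-9 ALLOC][10-12 ALLOC][13-33 FREE]
Op 3: c = malloc(3) -> c = 13; heap: [0-9 ALLOC][10-12 ALLOC][13-15 ALLOC][16-33 FREE]
Op 4: c = realloc(c, 11) -> c = 13; heap: [0-9 ALLOC][10-12 ALLOC][13-23 ALLOC][24-33 FREE]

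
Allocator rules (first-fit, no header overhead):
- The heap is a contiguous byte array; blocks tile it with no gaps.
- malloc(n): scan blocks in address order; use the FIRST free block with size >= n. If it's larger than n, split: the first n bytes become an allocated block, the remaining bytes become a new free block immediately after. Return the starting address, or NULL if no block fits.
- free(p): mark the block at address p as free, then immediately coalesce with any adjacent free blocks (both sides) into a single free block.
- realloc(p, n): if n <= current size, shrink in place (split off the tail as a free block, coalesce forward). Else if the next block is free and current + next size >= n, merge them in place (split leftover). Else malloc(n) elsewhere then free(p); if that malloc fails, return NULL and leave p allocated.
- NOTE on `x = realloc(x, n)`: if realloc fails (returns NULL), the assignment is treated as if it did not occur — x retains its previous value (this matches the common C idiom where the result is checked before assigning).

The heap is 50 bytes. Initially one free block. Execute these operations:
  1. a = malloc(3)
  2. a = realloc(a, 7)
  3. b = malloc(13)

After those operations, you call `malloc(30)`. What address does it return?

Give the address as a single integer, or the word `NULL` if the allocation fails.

Op 1: a = malloc(3) -> a = 0; heap: [0-2 ALLOC][3-49 FREE]
Op 2: a = realloc(a, 7) -> a = 0; heap: [0-6 ALLOC][7-49 FREE]
Op 3: b = malloc(13) -> b = 7; heap: [0-6 ALLOC][7-19 ALLOC][20-49 FREE]
malloc(30): first-fit scan over [0-6 ALLOC][7-19 ALLOC][20-49 FREE] -> 20

Answer: 20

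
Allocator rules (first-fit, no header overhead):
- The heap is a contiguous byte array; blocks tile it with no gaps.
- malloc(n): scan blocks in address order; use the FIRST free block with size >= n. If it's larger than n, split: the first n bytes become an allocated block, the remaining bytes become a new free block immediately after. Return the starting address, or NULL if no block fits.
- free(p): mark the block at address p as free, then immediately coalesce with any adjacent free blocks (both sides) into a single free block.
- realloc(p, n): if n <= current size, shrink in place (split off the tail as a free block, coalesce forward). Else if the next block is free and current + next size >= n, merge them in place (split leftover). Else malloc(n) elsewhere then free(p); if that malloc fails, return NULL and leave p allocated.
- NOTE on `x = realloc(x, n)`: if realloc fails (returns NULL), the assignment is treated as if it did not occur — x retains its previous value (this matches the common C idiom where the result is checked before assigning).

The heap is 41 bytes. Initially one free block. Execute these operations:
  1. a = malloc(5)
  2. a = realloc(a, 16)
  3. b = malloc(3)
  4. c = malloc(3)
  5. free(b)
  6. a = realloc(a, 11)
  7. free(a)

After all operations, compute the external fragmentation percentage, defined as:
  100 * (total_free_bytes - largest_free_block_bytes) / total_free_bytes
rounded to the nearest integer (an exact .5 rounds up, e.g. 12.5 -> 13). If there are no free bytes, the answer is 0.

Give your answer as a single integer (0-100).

Op 1: a = malloc(5) -> a = 0; heap: [0-4 ALLOC][5-40 FREE]
Op 2: a = realloc(a, 16) -> a = 0; heap: [0-15 ALLOC][16-40 FREE]
Op 3: b = malloc(3) -> b = 16; heap: [0-15 ALLOC][16-18 ALLOC][19-40 FREE]
Op 4: c = malloc(3) -> c = 19; heap: [0-15 ALLOC][16-18 ALLOC][19-21 ALLOC][22-40 FREE]
Op 5: free(b) -> (freed b); heap: [0-15 ALLOC][16-18 FREE][19-21 ALLOC][22-40 FREE]
Op 6: a = realloc(a, 11) -> a = 0; heap: [0-10 ALLOC][11-18 FREE][19-21 ALLOC][22-40 FREE]
Op 7: free(a) -> (freed a); heap: [0-18 FREE][19-21 ALLOC][22-40 FREE]
Free blocks: [19 19] total_free=38 largest=19 -> 100*(38-19)/38 = 1900/38 = 50

Answer: 50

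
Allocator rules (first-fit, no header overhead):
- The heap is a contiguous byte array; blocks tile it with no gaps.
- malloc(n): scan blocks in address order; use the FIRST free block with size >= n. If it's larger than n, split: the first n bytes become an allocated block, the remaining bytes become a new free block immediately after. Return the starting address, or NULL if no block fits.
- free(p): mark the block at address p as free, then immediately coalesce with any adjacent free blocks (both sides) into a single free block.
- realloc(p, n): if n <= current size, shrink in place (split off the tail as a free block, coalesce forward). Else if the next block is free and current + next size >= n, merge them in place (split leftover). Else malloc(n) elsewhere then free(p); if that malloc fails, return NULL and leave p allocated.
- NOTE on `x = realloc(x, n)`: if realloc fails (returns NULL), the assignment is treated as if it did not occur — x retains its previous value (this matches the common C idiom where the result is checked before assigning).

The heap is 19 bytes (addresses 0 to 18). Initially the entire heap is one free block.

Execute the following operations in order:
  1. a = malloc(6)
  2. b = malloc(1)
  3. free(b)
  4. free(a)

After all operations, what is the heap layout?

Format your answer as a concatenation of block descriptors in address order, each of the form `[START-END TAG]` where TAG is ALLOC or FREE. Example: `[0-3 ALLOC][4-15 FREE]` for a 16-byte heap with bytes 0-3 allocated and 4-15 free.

Op 1: a = malloc(6) -> a = 0; heap: [0-5 ALLOC][6-18 FREE]
Op 2: b = malloc(1) -> b = 6; heap: [0-5 ALLOC][6-6 ALLOC][7-18 FREE]
Op 3: free(b) -> (freed b); heap: [0-5 ALLOC][6-18 FREE]
Op 4: free(a) -> (freed a); heap: [0-18 FREE]

Answer: [0-18 FREE]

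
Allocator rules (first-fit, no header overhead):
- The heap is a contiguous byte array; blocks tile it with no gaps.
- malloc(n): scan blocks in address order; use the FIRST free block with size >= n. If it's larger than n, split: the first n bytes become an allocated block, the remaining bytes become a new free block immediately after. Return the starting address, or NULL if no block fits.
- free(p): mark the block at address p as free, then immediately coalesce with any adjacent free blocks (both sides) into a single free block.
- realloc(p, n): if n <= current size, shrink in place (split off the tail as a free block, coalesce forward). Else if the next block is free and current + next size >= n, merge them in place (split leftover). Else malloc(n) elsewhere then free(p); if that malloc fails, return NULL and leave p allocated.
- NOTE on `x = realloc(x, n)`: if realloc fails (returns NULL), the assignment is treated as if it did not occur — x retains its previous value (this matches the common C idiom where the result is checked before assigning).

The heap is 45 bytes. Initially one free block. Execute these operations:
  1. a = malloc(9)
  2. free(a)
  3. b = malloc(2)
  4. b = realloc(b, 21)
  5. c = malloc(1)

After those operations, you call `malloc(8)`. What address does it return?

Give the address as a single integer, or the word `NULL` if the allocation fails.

Answer: 22

Derivation:
Op 1: a = malloc(9) -> a = 0; heap: [0-8 ALLOC][9-44 FREE]
Op 2: free(a) -> (freed a); heap: [0-44 FREE]
Op 3: b = malloc(2) -> b = 0; heap: [0-1 ALLOC][2-44 FREE]
Op 4: b = realloc(b, 21) -> b = 0; heap: [0-20 ALLOC][21-44 FREE]
Op 5: c = malloc(1) -> c = 21; heap: [0-20 ALLOC][21-21 ALLOC][22-44 FREE]
malloc(8): first-fit scan over [0-20 ALLOC][21-21 ALLOC][22-44 FREE] -> 22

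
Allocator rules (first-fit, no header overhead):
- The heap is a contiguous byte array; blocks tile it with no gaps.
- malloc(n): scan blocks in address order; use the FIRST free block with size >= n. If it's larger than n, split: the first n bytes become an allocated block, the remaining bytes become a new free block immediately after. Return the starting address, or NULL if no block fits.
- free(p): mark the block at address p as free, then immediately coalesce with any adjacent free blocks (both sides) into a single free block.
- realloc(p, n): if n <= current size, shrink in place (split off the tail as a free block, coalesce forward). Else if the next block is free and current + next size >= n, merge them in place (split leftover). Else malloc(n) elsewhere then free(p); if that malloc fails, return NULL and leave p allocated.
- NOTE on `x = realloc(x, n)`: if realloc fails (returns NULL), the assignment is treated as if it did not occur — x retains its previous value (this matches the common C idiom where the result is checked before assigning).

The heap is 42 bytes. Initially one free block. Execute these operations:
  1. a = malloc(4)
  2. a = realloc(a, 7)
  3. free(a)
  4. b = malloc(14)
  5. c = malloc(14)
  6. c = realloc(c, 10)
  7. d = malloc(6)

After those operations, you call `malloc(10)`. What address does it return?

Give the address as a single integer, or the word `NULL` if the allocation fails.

Op 1: a = malloc(4) -> a = 0; heap: [0-3 ALLOC][4-41 FREE]
Op 2: a = realloc(a, 7) -> a = 0; heap: [0-6 ALLOC][7-41 FREE]
Op 3: free(a) -> (freed a); heap: [0-41 FREE]
Op 4: b = malloc(14) -> b = 0; heap: [0-13 ALLOC][14-41 FREE]
Op 5: c = malloc(14) -> c = 14; heap: [0-13 ALLOC][14-27 ALLOC][28-41 FREE]
Op 6: c = realloc(c, 10) -> c = 14; heap: [0-13 ALLOC][14-23 ALLOC][24-41 FREE]
Op 7: d = malloc(6) -> d = 24; heap: [0-13 ALLOC][14-23 ALLOC][24-29 ALLOC][30-41 FREE]
malloc(10): first-fit scan over [0-13 ALLOC][14-23 ALLOC][24-29 ALLOC][30-41 FREE] -> 30

Answer: 30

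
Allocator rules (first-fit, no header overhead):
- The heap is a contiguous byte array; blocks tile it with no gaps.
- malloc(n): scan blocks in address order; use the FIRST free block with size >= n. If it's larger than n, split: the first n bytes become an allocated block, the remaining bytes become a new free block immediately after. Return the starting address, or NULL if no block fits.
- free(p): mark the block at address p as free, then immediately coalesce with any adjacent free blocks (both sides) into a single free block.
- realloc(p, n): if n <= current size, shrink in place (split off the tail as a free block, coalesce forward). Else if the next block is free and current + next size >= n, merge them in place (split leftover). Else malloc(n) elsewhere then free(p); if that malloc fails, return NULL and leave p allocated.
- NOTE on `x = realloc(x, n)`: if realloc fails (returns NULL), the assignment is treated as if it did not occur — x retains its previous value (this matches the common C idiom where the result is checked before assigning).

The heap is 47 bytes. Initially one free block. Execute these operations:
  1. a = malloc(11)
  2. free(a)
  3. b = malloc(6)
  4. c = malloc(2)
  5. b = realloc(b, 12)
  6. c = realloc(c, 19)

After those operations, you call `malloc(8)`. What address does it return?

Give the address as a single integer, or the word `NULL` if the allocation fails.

Op 1: a = malloc(11) -> a = 0; heap: [0-10 ALLOC][11-46 FREE]
Op 2: free(a) -> (freed a); heap: [0-46 FREE]
Op 3: b = malloc(6) -> b = 0; heap: [0-5 ALLOC][6-46 FREE]
Op 4: c = malloc(2) -> c = 6; heap: [0-5 ALLOC][6-7 ALLOC][8-46 FREE]
Op 5: b = realloc(b, 12) -> b = 8; heap: [0-5 FREE][6-7 ALLOC][8-19 ALLOC][20-46 FREE]
Op 6: c = realloc(c, 19) -> c = 20; heap: [0-7 FREE][8-19 ALLOC][20-38 ALLOC][39-46 FREE]
malloc(8): first-fit scan over [0-7 FREE][8-19 ALLOC][20-38 ALLOC][39-46 FREE] -> 0

Answer: 0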